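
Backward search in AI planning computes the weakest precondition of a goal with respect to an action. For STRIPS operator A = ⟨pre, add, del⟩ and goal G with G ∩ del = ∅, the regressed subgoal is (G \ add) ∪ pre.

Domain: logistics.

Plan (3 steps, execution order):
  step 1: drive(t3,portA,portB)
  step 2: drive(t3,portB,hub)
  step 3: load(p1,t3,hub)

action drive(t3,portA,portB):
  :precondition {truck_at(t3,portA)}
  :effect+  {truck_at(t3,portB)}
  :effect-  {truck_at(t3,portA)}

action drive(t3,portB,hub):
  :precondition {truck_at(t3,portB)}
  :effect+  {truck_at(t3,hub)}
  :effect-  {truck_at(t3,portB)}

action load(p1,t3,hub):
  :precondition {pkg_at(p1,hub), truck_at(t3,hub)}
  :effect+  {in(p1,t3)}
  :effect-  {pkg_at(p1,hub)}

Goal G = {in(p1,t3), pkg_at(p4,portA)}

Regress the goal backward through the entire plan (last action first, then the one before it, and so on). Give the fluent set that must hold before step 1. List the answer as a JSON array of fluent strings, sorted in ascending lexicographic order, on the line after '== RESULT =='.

Work backward from the goal:
  through step 3 (load(p1,t3,hub)): drop {in(p1,t3)}, keep {pkg_at(p4,portA)}, require {pkg_at(p1,hub), truck_at(t3,hub)}
    → {pkg_at(p1,hub), pkg_at(p4,portA), truck_at(t3,hub)}
  through step 2 (drive(t3,portB,hub)): drop {truck_at(t3,hub)}, keep {pkg_at(p1,hub), pkg_at(p4,portA)}, require {truck_at(t3,portB)}
    → {pkg_at(p1,hub), pkg_at(p4,portA), truck_at(t3,portB)}
  through step 1 (drive(t3,portA,portB)): drop {truck_at(t3,portB)}, keep {pkg_at(p1,hub), pkg_at(p4,portA)}, require {truck_at(t3,portA)}
    → {pkg_at(p1,hub), pkg_at(p4,portA), truck_at(t3,portA)}

== RESULT ==
["pkg_at(p1,hub)", "pkg_at(p4,portA)", "truck_at(t3,portA)"]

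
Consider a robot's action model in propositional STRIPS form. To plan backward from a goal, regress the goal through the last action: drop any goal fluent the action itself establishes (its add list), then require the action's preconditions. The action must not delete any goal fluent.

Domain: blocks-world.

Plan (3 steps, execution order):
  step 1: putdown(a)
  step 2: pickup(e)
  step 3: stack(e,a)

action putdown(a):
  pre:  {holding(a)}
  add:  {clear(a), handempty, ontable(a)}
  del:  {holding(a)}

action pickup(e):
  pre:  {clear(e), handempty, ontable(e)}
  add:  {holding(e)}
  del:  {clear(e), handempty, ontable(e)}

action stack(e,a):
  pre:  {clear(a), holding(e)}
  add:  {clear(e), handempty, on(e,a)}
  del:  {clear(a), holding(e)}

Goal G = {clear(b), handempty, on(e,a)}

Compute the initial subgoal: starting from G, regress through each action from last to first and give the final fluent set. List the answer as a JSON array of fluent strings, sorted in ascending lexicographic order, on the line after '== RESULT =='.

Regress step by step:
  through step 3 (stack(e,a)): drop {handempty, on(e,a)}, keep {clear(b)}, require {clear(a), holding(e)}
    → {clear(a), clear(b), holding(e)}
  through step 2 (pickup(e)): drop {holding(e)}, keep {clear(a), clear(b)}, require {clear(e), handempty, ontable(e)}
    → {clear(a), clear(b), clear(e), handempty, ontable(e)}
  through step 1 (putdown(a)): drop {clear(a), handempty}, keep {clear(b), clear(e), ontable(e)}, require {holding(a)}
    → {clear(b), clear(e), holding(a), ontable(e)}

== RESULT ==
["clear(b)", "clear(e)", "holding(a)", "ontable(e)"]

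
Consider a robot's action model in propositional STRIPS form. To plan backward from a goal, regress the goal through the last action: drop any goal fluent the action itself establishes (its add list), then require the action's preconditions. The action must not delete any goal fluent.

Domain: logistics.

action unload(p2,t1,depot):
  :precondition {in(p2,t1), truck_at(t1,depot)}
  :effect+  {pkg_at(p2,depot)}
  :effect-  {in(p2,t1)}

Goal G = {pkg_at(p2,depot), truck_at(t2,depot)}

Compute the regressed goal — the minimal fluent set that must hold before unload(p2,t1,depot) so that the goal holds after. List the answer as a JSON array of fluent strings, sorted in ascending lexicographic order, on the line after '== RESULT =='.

Regress:
  G ∩ del = {}  (empty — regression defined)
  G \ add = {pkg_at(p2,depot), truck_at(t2,depot)} \ {pkg_at(p2,depot)} = {truck_at(t2,depot)}
  ∪ pre   = {truck_at(t2,depot)} ∪ {in(p2,t1), truck_at(t1,depot)}
          = {in(p2,t1), truck_at(t1,depot), truck_at(t2,depot)}

== RESULT ==
["in(p2,t1)", "truck_at(t1,depot)", "truck_at(t2,depot)"]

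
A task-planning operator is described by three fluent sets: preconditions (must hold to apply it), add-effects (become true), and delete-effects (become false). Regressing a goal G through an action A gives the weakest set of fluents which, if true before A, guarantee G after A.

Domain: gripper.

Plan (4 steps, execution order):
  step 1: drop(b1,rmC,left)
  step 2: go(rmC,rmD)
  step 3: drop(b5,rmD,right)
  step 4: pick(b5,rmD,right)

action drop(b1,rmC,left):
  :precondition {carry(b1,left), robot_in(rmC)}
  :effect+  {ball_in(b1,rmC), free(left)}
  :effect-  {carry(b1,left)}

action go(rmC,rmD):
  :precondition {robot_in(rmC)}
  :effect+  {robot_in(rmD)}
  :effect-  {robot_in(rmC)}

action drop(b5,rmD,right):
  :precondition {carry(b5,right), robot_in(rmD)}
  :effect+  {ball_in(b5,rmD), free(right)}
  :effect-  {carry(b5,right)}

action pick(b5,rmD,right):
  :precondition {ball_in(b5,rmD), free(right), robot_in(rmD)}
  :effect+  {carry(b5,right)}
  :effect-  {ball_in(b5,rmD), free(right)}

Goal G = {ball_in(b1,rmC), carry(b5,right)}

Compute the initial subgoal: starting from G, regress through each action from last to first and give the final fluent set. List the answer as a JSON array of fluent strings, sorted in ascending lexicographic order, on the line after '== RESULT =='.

Work backward from the goal:
  through step 4 (pick(b5,rmD,right)): drop {carry(b5,right)}, keep {ball_in(b1,rmC)}, require {ball_in(b5,rmD), free(right), robot_in(rmD)}
    → {ball_in(b1,rmC), ball_in(b5,rmD), free(right), robot_in(rmD)}
  through step 3 (drop(b5,rmD,right)): drop {ball_in(b5,rmD), free(right)}, keep {ball_in(b1,rmC), robot_in(rmD)}, require {carry(b5,right), robot_in(rmD)}
    → {ball_in(b1,rmC), carry(b5,right), robot_in(rmD)}
  through step 2 (go(rmC,rmD)): drop {robot_in(rmD)}, keep {ball_in(b1,rmC), carry(b5,right)}, require {robot_in(rmC)}
    → {ball_in(b1,rmC), carry(b5,right), robot_in(rmC)}
  through step 1 (drop(b1,rmC,left)): drop {ball_in(b1,rmC)}, keep {carry(b5,right), robot_in(rmC)}, require {carry(b1,left), robot_in(rmC)}
    → {carry(b1,left), carry(b5,right), robot_in(rmC)}

== RESULT ==
["carry(b1,left)", "carry(b5,right)", "robot_in(rmC)"]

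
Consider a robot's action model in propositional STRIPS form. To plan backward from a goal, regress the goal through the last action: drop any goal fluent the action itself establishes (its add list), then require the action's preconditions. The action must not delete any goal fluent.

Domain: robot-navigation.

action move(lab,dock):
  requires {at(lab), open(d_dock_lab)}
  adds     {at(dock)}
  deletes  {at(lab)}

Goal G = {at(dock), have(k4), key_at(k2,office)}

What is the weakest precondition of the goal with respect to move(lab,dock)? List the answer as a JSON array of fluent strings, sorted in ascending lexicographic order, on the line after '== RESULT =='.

Regress:
  G ∩ del = {}  (empty — regression defined)
  G \ add = {at(dock), have(k4), key_at(k2,office)} \ {at(dock)} = {have(k4), key_at(k2,office)}
  ∪ pre   = {have(k4), key_at(k2,office)} ∪ {at(lab), open(d_dock_lab)}
          = {at(lab), have(k4), key_at(k2,office), open(d_dock_lab)}

== RESULT ==
["at(lab)", "have(k4)", "key_at(k2,office)", "open(d_dock_lab)"]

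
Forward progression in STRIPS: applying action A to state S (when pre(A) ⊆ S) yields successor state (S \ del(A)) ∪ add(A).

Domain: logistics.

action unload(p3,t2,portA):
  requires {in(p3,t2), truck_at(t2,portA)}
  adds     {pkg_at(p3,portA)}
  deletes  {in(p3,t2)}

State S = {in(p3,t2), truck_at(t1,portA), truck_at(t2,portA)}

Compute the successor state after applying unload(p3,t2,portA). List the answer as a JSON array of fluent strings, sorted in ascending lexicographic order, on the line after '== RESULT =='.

Progress:
  pre ⊆ S: {in(p3,t2), truck_at(t2,portA)} ⊆ S  — applicable
  S \ del = {truck_at(t1,portA), truck_at(t2,portA)}
  ∪ add   = {pkg_at(p3,portA), truck_at(t1,portA), truck_at(t2,portA)}

== RESULT ==
["pkg_at(p3,portA)", "truck_at(t1,portA)", "truck_at(t2,portA)"]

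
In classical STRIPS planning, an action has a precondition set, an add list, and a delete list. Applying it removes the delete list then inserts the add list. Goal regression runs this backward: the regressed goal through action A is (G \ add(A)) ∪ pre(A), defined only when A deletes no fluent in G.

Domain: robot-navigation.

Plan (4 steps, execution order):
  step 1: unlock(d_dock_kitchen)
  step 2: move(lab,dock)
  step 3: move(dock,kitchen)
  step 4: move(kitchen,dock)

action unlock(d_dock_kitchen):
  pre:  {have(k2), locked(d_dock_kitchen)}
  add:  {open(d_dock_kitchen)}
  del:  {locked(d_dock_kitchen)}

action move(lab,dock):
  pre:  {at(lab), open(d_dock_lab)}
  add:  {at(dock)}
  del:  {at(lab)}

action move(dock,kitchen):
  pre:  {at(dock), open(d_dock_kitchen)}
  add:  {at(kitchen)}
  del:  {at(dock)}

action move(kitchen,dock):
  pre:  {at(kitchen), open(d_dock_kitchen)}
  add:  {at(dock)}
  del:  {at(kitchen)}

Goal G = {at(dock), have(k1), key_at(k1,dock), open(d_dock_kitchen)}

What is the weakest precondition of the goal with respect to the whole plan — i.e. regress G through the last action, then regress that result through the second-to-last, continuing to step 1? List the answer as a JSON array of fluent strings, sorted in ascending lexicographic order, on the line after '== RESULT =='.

Work backward from the goal:
  through step 4 (move(kitchen,dock)): drop {at(dock)}, keep {have(k1), key_at(k1,dock), open(d_dock_kitchen)}, require {at(kitchen), open(d_dock_kitchen)}
    → {at(kitchen), have(k1), key_at(k1,dock), open(d_dock_kitchen)}
  through step 3 (move(dock,kitchen)): drop {at(kitchen)}, keep {have(k1), key_at(k1,dock), open(d_dock_kitchen)}, require {at(dock), open(d_dock_kitchen)}
    → {at(dock), have(k1), key_at(k1,dock), open(d_dock_kitchen)}
  through step 2 (move(lab,dock)): drop {at(dock)}, keep {have(k1), key_at(k1,dock), open(d_dock_kitchen)}, require {at(lab), open(d_dock_lab)}
    → {at(lab), have(k1), key_at(k1,dock), open(d_dock_kitchen), open(d_dock_lab)}
  through step 1 (unlock(d_dock_kitchen)): drop {open(d_dock_kitchen)}, keep {at(lab), have(k1), key_at(k1,dock), open(d_dock_lab)}, require {have(k2), locked(d_dock_kitchen)}
    → {at(lab), have(k1), have(k2), key_at(k1,dock), locked(d_dock_kitchen), open(d_dock_lab)}

== RESULT ==
["at(lab)", "have(k1)", "have(k2)", "key_at(k1,dock)", "locked(d_dock_kitchen)", "open(d_dock_lab)"]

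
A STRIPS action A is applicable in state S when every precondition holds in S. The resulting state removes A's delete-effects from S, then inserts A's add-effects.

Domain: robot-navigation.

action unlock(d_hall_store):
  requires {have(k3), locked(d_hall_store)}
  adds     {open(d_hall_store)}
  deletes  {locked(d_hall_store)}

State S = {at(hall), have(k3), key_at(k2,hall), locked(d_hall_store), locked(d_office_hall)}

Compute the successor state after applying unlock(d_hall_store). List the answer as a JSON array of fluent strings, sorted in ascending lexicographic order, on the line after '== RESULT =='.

Compute (S \ del) ∪ add:
  pre ⊆ S: {have(k3), locked(d_hall_store)} ⊆ S  — applicable
  S \ del = {at(hall), have(k3), key_at(k2,hall), locked(d_office_hall)}
  ∪ add   = {at(hall), have(k3), key_at(k2,hall), locked(d_office_hall), open(d_hall_store)}

== RESULT ==
["at(hall)", "have(k3)", "key_at(k2,hall)", "locked(d_office_hall)", "open(d_hall_store)"]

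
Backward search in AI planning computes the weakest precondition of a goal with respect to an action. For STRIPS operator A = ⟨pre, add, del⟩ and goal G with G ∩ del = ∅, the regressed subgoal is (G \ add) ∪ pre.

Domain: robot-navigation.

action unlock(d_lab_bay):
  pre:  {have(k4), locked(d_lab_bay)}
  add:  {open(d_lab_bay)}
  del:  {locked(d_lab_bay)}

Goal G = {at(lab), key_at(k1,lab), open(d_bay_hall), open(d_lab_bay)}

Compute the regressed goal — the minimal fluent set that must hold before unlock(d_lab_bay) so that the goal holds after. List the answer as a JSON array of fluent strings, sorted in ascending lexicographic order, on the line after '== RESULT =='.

Compute (G \ add) ∪ pre:
  G ∩ del = {}  (empty — regression defined)
  G \ add = {at(lab), key_at(k1,lab), open(d_bay_hall), open(d_lab_bay)} \ {open(d_lab_bay)} = {at(lab), key_at(k1,lab), open(d_bay_hall)}
  ∪ pre   = {at(lab), key_at(k1,lab), open(d_bay_hall)} ∪ {have(k4), locked(d_lab_bay)}
          = {at(lab), have(k4), key_at(k1,lab), locked(d_lab_bay), open(d_bay_hall)}

== RESULT ==
["at(lab)", "have(k4)", "key_at(k1,lab)", "locked(d_lab_bay)", "open(d_bay_hall)"]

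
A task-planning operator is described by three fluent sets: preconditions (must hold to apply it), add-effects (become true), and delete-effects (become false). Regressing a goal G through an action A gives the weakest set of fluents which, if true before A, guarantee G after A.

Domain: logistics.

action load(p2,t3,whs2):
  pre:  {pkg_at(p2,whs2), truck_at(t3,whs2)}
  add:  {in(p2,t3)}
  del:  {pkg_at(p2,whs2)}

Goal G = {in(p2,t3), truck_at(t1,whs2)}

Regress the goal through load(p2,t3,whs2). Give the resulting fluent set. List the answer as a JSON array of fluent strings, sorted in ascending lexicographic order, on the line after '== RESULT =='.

Compute (G \ add) ∪ pre:
  G ∩ del = {}  (empty — regression defined)
  G \ add = {in(p2,t3), truck_at(t1,whs2)} \ {in(p2,t3)} = {truck_at(t1,whs2)}
  ∪ pre   = {truck_at(t1,whs2)} ∪ {pkg_at(p2,whs2), truck_at(t3,whs2)}
          = {pkg_at(p2,whs2), truck_at(t1,whs2), truck_at(t3,whs2)}

== RESULT ==
["pkg_at(p2,whs2)", "truck_at(t1,whs2)", "truck_at(t3,whs2)"]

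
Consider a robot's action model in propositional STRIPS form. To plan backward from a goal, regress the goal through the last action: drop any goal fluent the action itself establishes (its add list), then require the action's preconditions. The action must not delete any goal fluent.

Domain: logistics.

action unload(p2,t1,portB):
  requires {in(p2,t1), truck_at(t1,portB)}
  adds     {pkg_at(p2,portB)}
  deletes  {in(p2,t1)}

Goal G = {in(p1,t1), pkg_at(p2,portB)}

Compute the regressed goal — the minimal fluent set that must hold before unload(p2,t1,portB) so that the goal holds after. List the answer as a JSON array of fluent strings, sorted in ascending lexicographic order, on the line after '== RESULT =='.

Compute (G \ add) ∪ pre:
  G ∩ del = {}  (empty — regression defined)
  G \ add = {in(p1,t1), pkg_at(p2,portB)} \ {pkg_at(p2,portB)} = {in(p1,t1)}
  ∪ pre   = {in(p1,t1)} ∪ {in(p2,t1), truck_at(t1,portB)}
          = {in(p1,t1), in(p2,t1), truck_at(t1,portB)}

== RESULT ==
["in(p1,t1)", "in(p2,t1)", "truck_at(t1,portB)"]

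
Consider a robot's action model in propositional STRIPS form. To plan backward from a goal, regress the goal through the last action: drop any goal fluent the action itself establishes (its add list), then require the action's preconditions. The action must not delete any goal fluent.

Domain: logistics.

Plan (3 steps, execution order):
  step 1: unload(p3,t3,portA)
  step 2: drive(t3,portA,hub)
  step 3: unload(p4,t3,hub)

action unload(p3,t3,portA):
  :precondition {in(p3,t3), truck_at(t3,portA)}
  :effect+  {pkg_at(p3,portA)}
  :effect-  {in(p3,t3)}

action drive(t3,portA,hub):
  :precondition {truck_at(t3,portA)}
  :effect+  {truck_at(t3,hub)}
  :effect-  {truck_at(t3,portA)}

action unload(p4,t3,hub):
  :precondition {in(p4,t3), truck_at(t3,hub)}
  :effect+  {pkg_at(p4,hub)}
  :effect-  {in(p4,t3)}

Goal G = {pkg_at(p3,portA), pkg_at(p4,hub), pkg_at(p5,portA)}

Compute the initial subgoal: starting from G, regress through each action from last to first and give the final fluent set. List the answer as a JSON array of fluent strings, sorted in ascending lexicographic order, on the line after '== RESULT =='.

Work backward from the goal:
  through step 3 (unload(p4,t3,hub)): drop {pkg_at(p4,hub)}, keep {pkg_at(p3,portA), pkg_at(p5,portA)}, require {in(p4,t3), truck_at(t3,hub)}
    → {in(p4,t3), pkg_at(p3,portA), pkg_at(p5,portA), truck_at(t3,hub)}
  through step 2 (drive(t3,portA,hub)): drop {truck_at(t3,hub)}, keep {in(p4,t3), pkg_at(p3,portA), pkg_at(p5,portA)}, require {truck_at(t3,portA)}
    → {in(p4,t3), pkg_at(p3,portA), pkg_at(p5,portA), truck_at(t3,portA)}
  through step 1 (unload(p3,t3,portA)): drop {pkg_at(p3,portA)}, keep {in(p4,t3), pkg_at(p5,portA), truck_at(t3,portA)}, require {in(p3,t3), truck_at(t3,portA)}
    → {in(p3,t3), in(p4,t3), pkg_at(p5,portA), truck_at(t3,portA)}

== RESULT ==
["in(p3,t3)", "in(p4,t3)", "pkg_at(p5,portA)", "truck_at(t3,portA)"]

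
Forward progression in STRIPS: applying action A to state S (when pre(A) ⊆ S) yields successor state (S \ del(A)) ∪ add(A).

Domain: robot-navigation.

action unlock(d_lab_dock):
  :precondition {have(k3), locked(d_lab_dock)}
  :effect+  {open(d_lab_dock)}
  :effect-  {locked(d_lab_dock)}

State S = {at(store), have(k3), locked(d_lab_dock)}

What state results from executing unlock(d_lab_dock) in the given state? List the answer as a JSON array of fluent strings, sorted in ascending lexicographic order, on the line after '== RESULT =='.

Progress:
  pre ⊆ S: {have(k3), locked(d_lab_dock)} ⊆ S  — applicable
  S \ del = {at(store), have(k3)}
  ∪ add   = {at(store), have(k3), open(d_lab_dock)}

== RESULT ==
["at(store)", "have(k3)", "open(d_lab_dock)"]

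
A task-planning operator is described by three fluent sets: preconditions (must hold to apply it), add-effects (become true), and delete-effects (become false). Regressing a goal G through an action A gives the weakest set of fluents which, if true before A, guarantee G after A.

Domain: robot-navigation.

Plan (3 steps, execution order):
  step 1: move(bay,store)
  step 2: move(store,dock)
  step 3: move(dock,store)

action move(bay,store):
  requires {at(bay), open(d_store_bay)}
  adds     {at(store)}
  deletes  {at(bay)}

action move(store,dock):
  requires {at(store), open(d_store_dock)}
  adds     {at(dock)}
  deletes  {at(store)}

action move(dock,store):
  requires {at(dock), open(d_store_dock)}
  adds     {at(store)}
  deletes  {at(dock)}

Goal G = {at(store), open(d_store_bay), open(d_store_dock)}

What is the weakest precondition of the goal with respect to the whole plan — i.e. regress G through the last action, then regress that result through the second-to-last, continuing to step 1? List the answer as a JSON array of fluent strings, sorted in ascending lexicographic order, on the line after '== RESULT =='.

Work backward from the goal:
  through step 3 (move(dock,store)): drop {at(store)}, keep {open(d_store_bay), open(d_store_dock)}, require {at(dock), open(d_store_dock)}
    → {at(dock), open(d_store_bay), open(d_store_dock)}
  through step 2 (move(store,dock)): drop {at(dock)}, keep {open(d_store_bay), open(d_store_dock)}, require {at(store), open(d_store_dock)}
    → {at(store), open(d_store_bay), open(d_store_dock)}
  through step 1 (move(bay,store)): drop {at(store)}, keep {open(d_store_bay), open(d_store_dock)}, require {at(bay), open(d_store_bay)}
    → {at(bay), open(d_store_bay), open(d_store_dock)}

== RESULT ==
["at(bay)", "open(d_store_bay)", "open(d_store_dock)"]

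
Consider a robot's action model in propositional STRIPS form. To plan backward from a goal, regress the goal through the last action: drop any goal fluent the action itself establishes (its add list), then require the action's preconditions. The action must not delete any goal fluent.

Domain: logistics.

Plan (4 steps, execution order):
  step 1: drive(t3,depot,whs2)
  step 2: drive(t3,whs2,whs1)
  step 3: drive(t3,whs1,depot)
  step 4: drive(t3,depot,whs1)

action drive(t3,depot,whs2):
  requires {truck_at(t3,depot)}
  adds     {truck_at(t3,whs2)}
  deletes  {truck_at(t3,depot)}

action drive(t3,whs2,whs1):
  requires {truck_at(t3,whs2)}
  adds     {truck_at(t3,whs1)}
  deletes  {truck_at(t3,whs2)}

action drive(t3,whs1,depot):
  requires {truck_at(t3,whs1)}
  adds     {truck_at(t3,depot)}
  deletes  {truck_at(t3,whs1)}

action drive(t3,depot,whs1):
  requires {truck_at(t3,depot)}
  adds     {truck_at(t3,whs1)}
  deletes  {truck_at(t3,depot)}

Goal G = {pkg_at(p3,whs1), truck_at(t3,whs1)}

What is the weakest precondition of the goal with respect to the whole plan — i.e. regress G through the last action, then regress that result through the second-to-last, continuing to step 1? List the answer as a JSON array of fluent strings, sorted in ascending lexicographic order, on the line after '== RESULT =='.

Work backward from the goal:
  through step 4 (drive(t3,depot,whs1)): drop {truck_at(t3,whs1)}, keep {pkg_at(p3,whs1)}, require {truck_at(t3,depot)}
    → {pkg_at(p3,whs1), truck_at(t3,depot)}
  through step 3 (drive(t3,whs1,depot)): drop {truck_at(t3,depot)}, keep {pkg_at(p3,whs1)}, require {truck_at(t3,whs1)}
    → {pkg_at(p3,whs1), truck_at(t3,whs1)}
  through step 2 (drive(t3,whs2,whs1)): drop {truck_at(t3,whs1)}, keep {pkg_at(p3,whs1)}, require {truck_at(t3,whs2)}
    → {pkg_at(p3,whs1), truck_at(t3,whs2)}
  through step 1 (drive(t3,depot,whs2)): drop {truck_at(t3,whs2)}, keep {pkg_at(p3,whs1)}, require {truck_at(t3,depot)}
    → {pkg_at(p3,whs1), truck_at(t3,depot)}

== RESULT ==
["pkg_at(p3,whs1)", "truck_at(t3,depot)"]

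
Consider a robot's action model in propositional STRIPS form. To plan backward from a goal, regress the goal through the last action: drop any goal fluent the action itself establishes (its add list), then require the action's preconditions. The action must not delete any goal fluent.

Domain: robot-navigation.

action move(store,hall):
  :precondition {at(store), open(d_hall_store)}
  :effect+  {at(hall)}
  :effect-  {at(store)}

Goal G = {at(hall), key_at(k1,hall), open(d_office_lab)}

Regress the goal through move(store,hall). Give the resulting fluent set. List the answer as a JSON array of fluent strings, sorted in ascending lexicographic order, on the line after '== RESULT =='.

Compute (G \ add) ∪ pre:
  G ∩ del = {}  (empty — regression defined)
  G \ add = {at(hall), key_at(k1,hall), open(d_office_lab)} \ {at(hall)} = {key_at(k1,hall), open(d_office_lab)}
  ∪ pre   = {key_at(k1,hall), open(d_office_lab)} ∪ {at(store), open(d_hall_store)}
          = {at(store), key_at(k1,hall), open(d_hall_store), open(d_office_lab)}

== RESULT ==
["at(store)", "key_at(k1,hall)", "open(d_hall_store)", "open(d_office_lab)"]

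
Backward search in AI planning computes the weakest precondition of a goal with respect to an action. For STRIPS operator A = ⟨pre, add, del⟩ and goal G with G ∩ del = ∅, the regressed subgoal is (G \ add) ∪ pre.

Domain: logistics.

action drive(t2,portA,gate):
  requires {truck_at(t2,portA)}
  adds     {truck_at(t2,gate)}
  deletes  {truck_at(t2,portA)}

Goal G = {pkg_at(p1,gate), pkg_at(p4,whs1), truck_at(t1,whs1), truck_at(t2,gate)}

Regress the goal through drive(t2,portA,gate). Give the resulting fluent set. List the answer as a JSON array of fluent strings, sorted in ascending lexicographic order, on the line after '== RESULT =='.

Regress:
  G ∩ del = {}  (empty — regression defined)
  G \ add = {pkg_at(p1,gate), pkg_at(p4,whs1), truck_at(t1,whs1), truck_at(t2,gate)} \ {truck_at(t2,gate)} = {pkg_at(p1,gate), pkg_at(p4,whs1), truck_at(t1,whs1)}
  ∪ pre   = {pkg_at(p1,gate), pkg_at(p4,whs1), truck_at(t1,whs1)} ∪ {truck_at(t2,portA)}
          = {pkg_at(p1,gate), pkg_at(p4,whs1), truck_at(t1,whs1), truck_at(t2,portA)}

== RESULT ==
["pkg_at(p1,gate)", "pkg_at(p4,whs1)", "truck_at(t1,whs1)", "truck_at(t2,portA)"]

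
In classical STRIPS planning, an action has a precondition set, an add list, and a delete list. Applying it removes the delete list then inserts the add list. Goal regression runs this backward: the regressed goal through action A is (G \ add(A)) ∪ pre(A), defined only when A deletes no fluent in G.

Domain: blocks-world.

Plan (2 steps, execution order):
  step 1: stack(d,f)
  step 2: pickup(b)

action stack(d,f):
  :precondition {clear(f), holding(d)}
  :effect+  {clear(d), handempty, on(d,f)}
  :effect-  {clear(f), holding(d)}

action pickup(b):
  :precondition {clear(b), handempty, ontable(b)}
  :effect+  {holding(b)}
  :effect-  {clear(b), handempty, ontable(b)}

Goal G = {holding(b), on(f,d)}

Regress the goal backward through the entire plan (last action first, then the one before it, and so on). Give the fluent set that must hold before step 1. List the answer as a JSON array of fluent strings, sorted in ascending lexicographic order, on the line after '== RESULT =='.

Work backward from the goal:
  through step 2 (pickup(b)): drop {holding(b)}, keep {on(f,d)}, require {clear(b), handempty, ontable(b)}
    → {clear(b), handempty, on(f,d), ontable(b)}
  through step 1 (stack(d,f)): drop {handempty}, keep {clear(b), on(f,d), ontable(b)}, require {clear(f), holding(d)}
    → {clear(b), clear(f), holding(d), on(f,d), ontable(b)}

== RESULT ==
["clear(b)", "clear(f)", "holding(d)", "on(f,d)", "ontable(b)"]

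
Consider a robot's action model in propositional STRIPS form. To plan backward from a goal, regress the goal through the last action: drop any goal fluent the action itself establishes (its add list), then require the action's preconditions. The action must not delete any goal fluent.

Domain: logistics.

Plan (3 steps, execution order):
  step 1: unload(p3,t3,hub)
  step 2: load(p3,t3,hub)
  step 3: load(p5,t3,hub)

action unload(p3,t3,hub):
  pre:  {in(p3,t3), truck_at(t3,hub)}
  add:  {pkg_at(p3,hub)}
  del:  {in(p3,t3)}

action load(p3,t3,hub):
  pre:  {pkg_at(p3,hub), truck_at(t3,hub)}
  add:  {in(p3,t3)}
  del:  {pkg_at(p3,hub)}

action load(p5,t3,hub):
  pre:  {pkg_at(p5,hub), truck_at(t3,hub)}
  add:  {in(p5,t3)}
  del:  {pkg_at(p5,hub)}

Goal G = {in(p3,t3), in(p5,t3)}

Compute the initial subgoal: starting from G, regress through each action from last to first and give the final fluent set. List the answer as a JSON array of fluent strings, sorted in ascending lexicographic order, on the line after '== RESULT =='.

Work backward from the goal:
  through step 3 (load(p5,t3,hub)): drop {in(p5,t3)}, keep {in(p3,t3)}, require {pkg_at(p5,hub), truck_at(t3,hub)}
    → {in(p3,t3), pkg_at(p5,hub), truck_at(t3,hub)}
  through step 2 (load(p3,t3,hub)): drop {in(p3,t3)}, keep {pkg_at(p5,hub), truck_at(t3,hub)}, require {pkg_at(p3,hub), truck_at(t3,hub)}
    → {pkg_at(p3,hub), pkg_at(p5,hub), truck_at(t3,hub)}
  through step 1 (unload(p3,t3,hub)): drop {pkg_at(p3,hub)}, keep {pkg_at(p5,hub), truck_at(t3,hub)}, require {in(p3,t3), truck_at(t3,hub)}
    → {in(p3,t3), pkg_at(p5,hub), truck_at(t3,hub)}

== RESULT ==
["in(p3,t3)", "pkg_at(p5,hub)", "truck_at(t3,hub)"]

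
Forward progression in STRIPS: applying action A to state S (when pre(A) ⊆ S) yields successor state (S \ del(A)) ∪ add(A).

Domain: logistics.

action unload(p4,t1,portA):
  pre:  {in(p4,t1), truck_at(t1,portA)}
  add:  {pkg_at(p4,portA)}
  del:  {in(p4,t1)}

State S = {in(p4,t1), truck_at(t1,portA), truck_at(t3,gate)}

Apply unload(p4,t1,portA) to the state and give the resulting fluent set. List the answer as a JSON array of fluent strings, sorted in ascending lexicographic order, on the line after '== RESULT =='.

Compute (S \ del) ∪ add:
  pre ⊆ S: {in(p4,t1), truck_at(t1,portA)} ⊆ S  — applicable
  S \ del = {truck_at(t1,portA), truck_at(t3,gate)}
  ∪ add   = {pkg_at(p4,portA), truck_at(t1,portA), truck_at(t3,gate)}

== RESULT ==
["pkg_at(p4,portA)", "truck_at(t1,portA)", "truck_at(t3,gate)"]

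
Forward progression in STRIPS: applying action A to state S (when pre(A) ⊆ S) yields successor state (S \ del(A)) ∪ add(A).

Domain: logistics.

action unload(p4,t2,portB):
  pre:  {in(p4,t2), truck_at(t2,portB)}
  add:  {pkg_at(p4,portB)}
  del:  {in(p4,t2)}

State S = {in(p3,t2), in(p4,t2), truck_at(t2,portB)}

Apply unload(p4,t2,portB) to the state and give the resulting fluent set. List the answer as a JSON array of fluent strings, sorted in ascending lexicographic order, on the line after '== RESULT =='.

Compute (S \ del) ∪ add:
  pre ⊆ S: {in(p4,t2), truck_at(t2,portB)} ⊆ S  — applicable
  S \ del = {in(p3,t2), truck_at(t2,portB)}
  ∪ add   = {in(p3,t2), pkg_at(p4,portB), truck_at(t2,portB)}

== RESULT ==
["in(p3,t2)", "pkg_at(p4,portB)", "truck_at(t2,portB)"]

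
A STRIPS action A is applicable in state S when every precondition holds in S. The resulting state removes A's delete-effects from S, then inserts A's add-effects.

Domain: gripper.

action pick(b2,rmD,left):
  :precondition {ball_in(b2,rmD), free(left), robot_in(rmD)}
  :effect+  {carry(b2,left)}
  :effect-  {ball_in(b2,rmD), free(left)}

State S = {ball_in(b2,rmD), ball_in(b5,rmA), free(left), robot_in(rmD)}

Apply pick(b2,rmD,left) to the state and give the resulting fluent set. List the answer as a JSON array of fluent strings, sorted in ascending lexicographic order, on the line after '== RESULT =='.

Progress:
  pre ⊆ S: {ball_in(b2,rmD), free(left), robot_in(rmD)} ⊆ S  — applicable
  S \ del = {ball_in(b5,rmA), robot_in(rmD)}
  ∪ add   = {ball_in(b5,rmA), carry(b2,left), robot_in(rmD)}

== RESULT ==
["ball_in(b5,rmA)", "carry(b2,left)", "robot_in(rmD)"]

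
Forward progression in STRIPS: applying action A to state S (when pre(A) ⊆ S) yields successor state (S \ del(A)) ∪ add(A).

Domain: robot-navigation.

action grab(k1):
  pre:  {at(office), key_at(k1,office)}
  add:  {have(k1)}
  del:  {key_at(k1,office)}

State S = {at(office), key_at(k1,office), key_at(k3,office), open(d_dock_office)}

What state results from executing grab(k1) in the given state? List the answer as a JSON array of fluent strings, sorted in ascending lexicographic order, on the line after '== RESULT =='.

Progress:
  pre ⊆ S: {at(office), key_at(k1,office)} ⊆ S  — applicable
  S \ del = {at(office), key_at(k3,office), open(d_dock_office)}
  ∪ add   = {at(office), have(k1), key_at(k3,office), open(d_dock_office)}

== RESULT ==
["at(office)", "have(k1)", "key_at(k3,office)", "open(d_dock_office)"]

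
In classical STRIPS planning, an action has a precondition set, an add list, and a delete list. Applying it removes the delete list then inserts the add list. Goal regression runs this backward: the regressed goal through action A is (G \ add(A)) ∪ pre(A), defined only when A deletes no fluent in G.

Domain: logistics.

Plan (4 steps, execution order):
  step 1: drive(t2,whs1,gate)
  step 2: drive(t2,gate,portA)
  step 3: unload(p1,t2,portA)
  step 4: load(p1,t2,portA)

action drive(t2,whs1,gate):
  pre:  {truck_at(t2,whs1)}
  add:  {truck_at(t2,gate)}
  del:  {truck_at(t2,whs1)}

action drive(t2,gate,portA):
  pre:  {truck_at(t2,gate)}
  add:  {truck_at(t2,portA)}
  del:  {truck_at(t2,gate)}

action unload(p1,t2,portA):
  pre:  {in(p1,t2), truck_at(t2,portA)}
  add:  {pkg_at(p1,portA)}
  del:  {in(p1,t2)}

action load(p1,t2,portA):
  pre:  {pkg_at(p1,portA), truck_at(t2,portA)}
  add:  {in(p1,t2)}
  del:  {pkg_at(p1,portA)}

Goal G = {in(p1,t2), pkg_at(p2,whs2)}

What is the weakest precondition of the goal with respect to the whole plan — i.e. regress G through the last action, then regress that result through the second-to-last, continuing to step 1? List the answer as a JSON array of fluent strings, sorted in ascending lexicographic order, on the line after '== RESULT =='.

Work backward from the goal:
  through step 4 (load(p1,t2,portA)): drop {in(p1,t2)}, keep {pkg_at(p2,whs2)}, require {pkg_at(p1,portA), truck_at(t2,portA)}
    → {pkg_at(p1,portA), pkg_at(p2,whs2), truck_at(t2,portA)}
  through step 3 (unload(p1,t2,portA)): drop {pkg_at(p1,portA)}, keep {pkg_at(p2,whs2), truck_at(t2,portA)}, require {in(p1,t2), truck_at(t2,portA)}
    → {in(p1,t2), pkg_at(p2,whs2), truck_at(t2,portA)}
  through step 2 (drive(t2,gate,portA)): drop {truck_at(t2,portA)}, keep {in(p1,t2), pkg_at(p2,whs2)}, require {truck_at(t2,gate)}
    → {in(p1,t2), pkg_at(p2,whs2), truck_at(t2,gate)}
  through step 1 (drive(t2,whs1,gate)): drop {truck_at(t2,gate)}, keep {in(p1,t2), pkg_at(p2,whs2)}, require {truck_at(t2,whs1)}
    → {in(p1,t2), pkg_at(p2,whs2), truck_at(t2,whs1)}

== RESULT ==
["in(p1,t2)", "pkg_at(p2,whs2)", "truck_at(t2,whs1)"]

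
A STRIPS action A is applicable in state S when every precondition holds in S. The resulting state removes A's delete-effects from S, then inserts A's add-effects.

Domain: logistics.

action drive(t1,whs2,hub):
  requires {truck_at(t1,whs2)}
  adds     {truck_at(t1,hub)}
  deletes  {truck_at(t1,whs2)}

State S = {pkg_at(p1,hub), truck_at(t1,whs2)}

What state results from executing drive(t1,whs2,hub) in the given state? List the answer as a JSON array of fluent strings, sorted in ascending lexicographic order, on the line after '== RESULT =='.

Progress:
  pre ⊆ S: {truck_at(t1,whs2)} ⊆ S  — applicable
  S \ del = {pkg_at(p1,hub)}
  ∪ add   = {pkg_at(p1,hub), truck_at(t1,hub)}

== RESULT ==
["pkg_at(p1,hub)", "truck_at(t1,hub)"]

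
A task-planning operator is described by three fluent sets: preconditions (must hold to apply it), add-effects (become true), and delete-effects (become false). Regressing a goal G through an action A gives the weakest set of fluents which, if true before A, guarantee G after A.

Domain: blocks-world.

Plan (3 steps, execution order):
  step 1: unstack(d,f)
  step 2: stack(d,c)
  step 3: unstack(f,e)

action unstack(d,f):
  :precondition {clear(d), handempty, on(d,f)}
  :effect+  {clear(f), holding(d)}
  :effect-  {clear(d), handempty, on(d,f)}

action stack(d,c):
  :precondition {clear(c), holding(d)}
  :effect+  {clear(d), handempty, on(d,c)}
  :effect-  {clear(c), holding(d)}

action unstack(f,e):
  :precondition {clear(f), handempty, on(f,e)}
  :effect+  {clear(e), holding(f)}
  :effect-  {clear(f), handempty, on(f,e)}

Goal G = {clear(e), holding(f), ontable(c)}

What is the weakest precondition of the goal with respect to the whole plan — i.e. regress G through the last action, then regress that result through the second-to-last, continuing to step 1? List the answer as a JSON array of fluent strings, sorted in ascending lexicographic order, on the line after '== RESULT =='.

Regress step by step:
  through step 3 (unstack(f,e)): drop {clear(e), holding(f)}, keep {ontable(c)}, require {clear(f), handempty, on(f,e)}
    → {clear(f), handempty, on(f,e), ontable(c)}
  through step 2 (stack(d,c)): drop {handempty}, keep {clear(f), on(f,e), ontable(c)}, require {clear(c), holding(d)}
    → {clear(c), clear(f), holding(d), on(f,e), ontable(c)}
  through step 1 (unstack(d,f)): drop {clear(f), holding(d)}, keep {clear(c), on(f,e), ontable(c)}, require {clear(d), handempty, on(d,f)}
    → {clear(c), clear(d), handempty, on(d,f), on(f,e), ontable(c)}

== RESULT ==
["clear(c)", "clear(d)", "handempty", "on(d,f)", "on(f,e)", "ontable(c)"]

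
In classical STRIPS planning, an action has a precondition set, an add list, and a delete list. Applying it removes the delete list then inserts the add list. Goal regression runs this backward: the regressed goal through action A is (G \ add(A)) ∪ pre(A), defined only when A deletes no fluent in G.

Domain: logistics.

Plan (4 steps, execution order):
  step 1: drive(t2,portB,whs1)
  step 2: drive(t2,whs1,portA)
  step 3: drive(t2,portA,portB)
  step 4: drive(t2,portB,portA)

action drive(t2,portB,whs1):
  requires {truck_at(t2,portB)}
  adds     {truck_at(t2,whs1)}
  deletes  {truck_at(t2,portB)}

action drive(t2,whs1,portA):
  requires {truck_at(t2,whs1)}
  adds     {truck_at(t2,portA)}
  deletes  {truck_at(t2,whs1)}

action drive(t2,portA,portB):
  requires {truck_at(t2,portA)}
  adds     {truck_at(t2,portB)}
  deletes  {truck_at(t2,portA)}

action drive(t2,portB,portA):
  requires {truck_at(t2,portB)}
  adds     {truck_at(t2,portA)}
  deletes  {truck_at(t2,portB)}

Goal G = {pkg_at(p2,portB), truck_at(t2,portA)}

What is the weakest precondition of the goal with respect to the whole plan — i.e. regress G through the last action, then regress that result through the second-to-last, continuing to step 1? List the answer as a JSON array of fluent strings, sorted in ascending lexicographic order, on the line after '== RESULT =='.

Regress step by step:
  through step 4 (drive(t2,portB,portA)): drop {truck_at(t2,portA)}, keep {pkg_at(p2,portB)}, require {truck_at(t2,portB)}
    → {pkg_at(p2,portB), truck_at(t2,portB)}
  through step 3 (drive(t2,portA,portB)): drop {truck_at(t2,portB)}, keep {pkg_at(p2,portB)}, require {truck_at(t2,portA)}
    → {pkg_at(p2,portB), truck_at(t2,portA)}
  through step 2 (drive(t2,whs1,portA)): drop {truck_at(t2,portA)}, keep {pkg_at(p2,portB)}, require {truck_at(t2,whs1)}
    → {pkg_at(p2,portB), truck_at(t2,whs1)}
  through step 1 (drive(t2,portB,whs1)): drop {truck_at(t2,whs1)}, keep {pkg_at(p2,portB)}, require {truck_at(t2,portB)}
    → {pkg_at(p2,portB), truck_at(t2,portB)}

== RESULT ==
["pkg_at(p2,portB)", "truck_at(t2,portB)"]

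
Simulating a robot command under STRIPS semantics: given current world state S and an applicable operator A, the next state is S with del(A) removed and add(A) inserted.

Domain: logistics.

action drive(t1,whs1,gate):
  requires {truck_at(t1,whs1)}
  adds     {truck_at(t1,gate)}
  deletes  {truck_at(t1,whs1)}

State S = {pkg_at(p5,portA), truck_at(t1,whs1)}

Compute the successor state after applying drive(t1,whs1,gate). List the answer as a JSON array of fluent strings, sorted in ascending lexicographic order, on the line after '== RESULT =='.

Compute (S \ del) ∪ add:
  pre ⊆ S: {truck_at(t1,whs1)} ⊆ S  — applicable
  S \ del = {pkg_at(p5,portA)}
  ∪ add   = {pkg_at(p5,portA), truck_at(t1,gate)}

== RESULT ==
["pkg_at(p5,portA)", "truck_at(t1,gate)"]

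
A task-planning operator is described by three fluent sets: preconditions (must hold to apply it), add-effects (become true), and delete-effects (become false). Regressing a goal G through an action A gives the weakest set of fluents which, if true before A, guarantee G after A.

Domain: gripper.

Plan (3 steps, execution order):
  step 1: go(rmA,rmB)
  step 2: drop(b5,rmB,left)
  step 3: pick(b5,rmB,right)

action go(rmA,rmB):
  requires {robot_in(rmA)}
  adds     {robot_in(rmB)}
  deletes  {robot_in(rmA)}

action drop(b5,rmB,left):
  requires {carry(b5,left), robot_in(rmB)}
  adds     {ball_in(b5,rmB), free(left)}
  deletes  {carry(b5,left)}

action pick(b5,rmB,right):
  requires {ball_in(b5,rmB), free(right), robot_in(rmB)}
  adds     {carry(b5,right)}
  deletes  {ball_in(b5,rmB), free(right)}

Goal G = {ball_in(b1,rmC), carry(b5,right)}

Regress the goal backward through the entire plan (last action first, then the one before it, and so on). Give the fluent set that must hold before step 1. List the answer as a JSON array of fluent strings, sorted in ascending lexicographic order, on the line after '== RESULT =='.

Regress step by step:
  through step 3 (pick(b5,rmB,right)): drop {carry(b5,right)}, keep {ball_in(b1,rmC)}, require {ball_in(b5,rmB), free(right), robot_in(rmB)}
    → {ball_in(b1,rmC), ball_in(b5,rmB), free(right), robot_in(rmB)}
  through step 2 (drop(b5,rmB,left)): drop {ball_in(b5,rmB)}, keep {ball_in(b1,rmC), free(right), robot_in(rmB)}, require {carry(b5,left), robot_in(rmB)}
    → {ball_in(b1,rmC), carry(b5,left), free(right), robot_in(rmB)}
  through step 1 (go(rmA,rmB)): drop {robot_in(rmB)}, keep {ball_in(b1,rmC), carry(b5,left), free(right)}, require {robot_in(rmA)}
    → {ball_in(b1,rmC), carry(b5,left), free(right), robot_in(rmA)}

== RESULT ==
["ball_in(b1,rmC)", "carry(b5,left)", "free(right)", "robot_in(rmA)"]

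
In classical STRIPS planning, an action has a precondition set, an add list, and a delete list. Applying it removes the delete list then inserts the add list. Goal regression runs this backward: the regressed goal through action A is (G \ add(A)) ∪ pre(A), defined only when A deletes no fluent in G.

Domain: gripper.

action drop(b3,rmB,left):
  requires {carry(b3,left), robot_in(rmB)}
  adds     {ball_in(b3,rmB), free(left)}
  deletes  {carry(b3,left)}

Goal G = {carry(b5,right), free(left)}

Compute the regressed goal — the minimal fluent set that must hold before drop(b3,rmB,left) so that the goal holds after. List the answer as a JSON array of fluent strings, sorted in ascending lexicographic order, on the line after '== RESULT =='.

Regress:
  G ∩ del = {}  (empty — regression defined)
  G \ add = {carry(b5,right), free(left)} \ {ball_in(b3,rmB), free(left)} = {carry(b5,right)}
  ∪ pre   = {carry(b5,right)} ∪ {carry(b3,left), robot_in(rmB)}
          = {carry(b3,left), carry(b5,right), robot_in(rmB)}

== RESULT ==
["carry(b3,left)", "carry(b5,right)", "robot_in(rmB)"]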